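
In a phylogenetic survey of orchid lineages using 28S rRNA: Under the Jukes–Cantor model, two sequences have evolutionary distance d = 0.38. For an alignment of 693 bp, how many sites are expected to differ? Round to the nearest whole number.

Invert JC69: p = (3/4)(1 − e^(−4d/3)) = 0.75 × (1 − e^(-0.506667)) = 0.75 × (1 − 0.602500) = 0.298125.
Expected differing sites = pL ≈ 0.298125 × 693 = 206.600625 ≈ 207.

207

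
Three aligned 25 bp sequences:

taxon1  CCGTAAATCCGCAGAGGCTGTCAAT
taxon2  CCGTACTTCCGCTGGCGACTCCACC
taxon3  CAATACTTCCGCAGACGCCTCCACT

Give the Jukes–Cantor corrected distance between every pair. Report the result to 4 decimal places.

taxon1–taxon2: 11/25 sites differ → p = 0.44, d = −0.75 ln(1 − 0.586667) = 0.662626 ≈ 0.6626.
taxon1–taxon3: 9/25 sites differ → p = 0.36, d = −0.75 ln(1 − 0.48) = 0.490445 ≈ 0.4904.
taxon2–taxon3: 6/25 sites differ → p = 0.24, d = −0.75 ln(1 − 0.32) = 0.289247 ≈ 0.2892.

d(taxon1,taxon2) = 0.6626, d(taxon1,taxon3) = 0.4904, d(taxon2,taxon3) = 0.2892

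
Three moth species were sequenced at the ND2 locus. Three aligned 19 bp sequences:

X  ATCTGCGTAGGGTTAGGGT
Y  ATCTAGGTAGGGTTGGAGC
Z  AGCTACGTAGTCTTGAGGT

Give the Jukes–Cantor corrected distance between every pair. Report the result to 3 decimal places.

X–Y: 5/19 sites differ → p ≈ 0.263158, d = −0.75 ln(1 − 0.350877) = 0.324100 ≈ 0.324.
X–Z: 6/19 sites differ → p ≈ 0.315789, d = −0.75 ln(1 − 0.421052) = 0.409907 ≈ 0.410.
Y–Z: 7/19 sites differ → p ≈ 0.368421, d = −0.75 ln(1 − 0.491228) = 0.506816 ≈ 0.507.

d(X,Y) = 0.324, d(X,Z) = 0.410, d(Y,Z) = 0.507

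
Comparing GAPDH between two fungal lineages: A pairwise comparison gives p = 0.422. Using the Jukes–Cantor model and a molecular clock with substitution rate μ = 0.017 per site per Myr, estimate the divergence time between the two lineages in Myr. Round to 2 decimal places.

18.24

d = −(3/4) ln(1 − 4p/3) = −0.75 ln(1 − 0.562667) = −0.75 ln(0.437333)
  = −0.75 × (-0.827060) = 0.620295 substitutions/site.
Under a molecular clock d = 2μt, so t = d/(2μ) = 0.620295 / (2 × 0.017) = 18.24 Myr.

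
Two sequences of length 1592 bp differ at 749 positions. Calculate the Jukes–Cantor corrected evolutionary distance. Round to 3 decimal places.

p = 749/1592 ≈ 0.470477.
d = −(3/4) ln(1 − 4p/3) = −0.75 ln(1 − 0.627303) = −0.75 ln(0.372697)
  = −0.75 × (-0.986990) = 0.740243 substitutions/site.

0.740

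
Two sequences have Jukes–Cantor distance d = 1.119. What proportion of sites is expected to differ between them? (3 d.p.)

p = (3/4)(1 − e^(−4d/3)) = 0.75 × (1 − e^(-1.492)) = 0.75 × (1 − 0.224922) = 0.581309.

0.581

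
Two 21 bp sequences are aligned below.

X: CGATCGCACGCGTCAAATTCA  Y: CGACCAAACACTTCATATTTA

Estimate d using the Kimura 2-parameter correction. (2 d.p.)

0.46

Of 21 sites, 4 differences are transitions and 3 are transversions, so P = 4/21 ≈ 0.190476 and Q = 3/21 ≈ 0.142857.
Under the Kimura two-parameter model, d = −½ ln(1 − 2P − Q) − ¼ ln(1 − 2Q).
1 − 2P − Q = 0.476191, giving −½ ln(0.476191) = 0.370968.
1 − 2Q = 0.714286, giving −¼ ln(0.714286) = 0.084118.
d = 0.370968 + 0.084118 = 0.455086.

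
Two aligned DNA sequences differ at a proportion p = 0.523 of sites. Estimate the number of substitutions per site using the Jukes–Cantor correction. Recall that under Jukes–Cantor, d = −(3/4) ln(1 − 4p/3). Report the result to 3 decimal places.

0.896

d = −(3/4) ln(1 − 4p/3) = −0.75 ln(1 − 0.697333) = −0.75 ln(0.302667)
  = −0.75 × (-1.195122) = 0.896342 substitutions/site.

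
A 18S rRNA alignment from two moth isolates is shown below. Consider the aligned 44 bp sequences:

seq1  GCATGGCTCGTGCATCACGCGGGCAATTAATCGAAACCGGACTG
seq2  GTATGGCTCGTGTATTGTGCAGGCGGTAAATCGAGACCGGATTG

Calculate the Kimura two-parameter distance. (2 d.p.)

0.34

Of 44 sites, 10 differences are transitions and 1 are transversions, so P = 10/44 ≈ 0.227273 and Q = 1/44 ≈ 0.022727.
Under the Kimura two-parameter model, d = −½ ln(1 − 2P − Q) − ¼ ln(1 − 2Q).
1 − 2P − Q = 0.522727, giving −½ ln(0.522727) = 0.324348.
1 − 2Q = 0.954546, giving −¼ ln(0.954546) = 0.011630.
d = 0.324348 + 0.011630 = 0.335978.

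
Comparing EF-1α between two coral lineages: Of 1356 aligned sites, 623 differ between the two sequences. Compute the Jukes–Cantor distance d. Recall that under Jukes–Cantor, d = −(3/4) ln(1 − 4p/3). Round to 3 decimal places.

0.711

p = 623/1356 ≈ 0.45944.
d = −(3/4) ln(1 − 4p/3) = −0.75 ln(1 − 0.612587) = −0.75 ln(0.387413)
  = −0.75 × (-0.948264) = 0.711198 substitutions/site.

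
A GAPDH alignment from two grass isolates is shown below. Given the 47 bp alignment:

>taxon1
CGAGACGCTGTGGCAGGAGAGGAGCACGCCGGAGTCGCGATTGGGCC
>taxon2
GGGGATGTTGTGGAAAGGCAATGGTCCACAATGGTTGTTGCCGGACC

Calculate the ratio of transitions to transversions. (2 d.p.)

Transitions are A↔G and C↔T; transversions are all other mismatches.
Transitions: 17. Transversions: 8.
R = 17/8 = 2.125 ≈ 2.13 (to 2 d.p.).

2.13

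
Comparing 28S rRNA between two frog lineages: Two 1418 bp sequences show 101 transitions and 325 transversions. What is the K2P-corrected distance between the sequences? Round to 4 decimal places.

P = 101/1418 ≈ 0.071227 and Q = 325/1418 ≈ 0.229196.
Under the Kimura two-parameter model, d = −½ ln(1 − 2P − Q) − ¼ ln(1 − 2Q).
1 − 2P − Q = 0.62835, giving −½ ln(0.62835) = 0.232329.
1 − 2Q = 0.541608, giving −¼ ln(0.541608) = 0.153303.
d = 0.232329 + 0.153303 = 0.385632.

0.3856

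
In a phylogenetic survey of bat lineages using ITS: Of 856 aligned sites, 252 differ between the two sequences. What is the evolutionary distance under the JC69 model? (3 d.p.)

p = 252/856 ≈ 0.294393.
d = −(3/4) ln(1 − 4p/3) = −0.75 ln(1 − 0.392524) = −0.75 ln(0.607476)
  = −0.75 × (-0.498443) = 0.373832 substitutions/site.

0.374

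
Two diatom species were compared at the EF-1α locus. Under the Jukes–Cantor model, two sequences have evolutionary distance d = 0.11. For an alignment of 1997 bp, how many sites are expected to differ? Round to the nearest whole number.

Invert JC69: p = (3/4)(1 − e^(−4d/3)) = 0.75 × (1 − e^(-0.146667)) = 0.75 × (1 − 0.863582) = 0.102314.
Expected differing sites = pL ≈ 0.102314 × 1997 = 204.321058 ≈ 204.

204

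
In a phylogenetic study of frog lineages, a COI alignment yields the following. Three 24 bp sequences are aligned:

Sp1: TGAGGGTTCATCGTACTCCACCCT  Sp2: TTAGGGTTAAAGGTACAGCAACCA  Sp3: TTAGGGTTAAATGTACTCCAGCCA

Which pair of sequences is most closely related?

Sp1–Sp2: 8/24 differ, p = 0.333, d = 0.441.
Sp1–Sp3: 6/24 differ, p = 0.250, d = 0.304.
Sp2–Sp3: 4/24 differ, p = 0.167, d = 0.188.
The smallest distance is between Sp2 and Sp3.

Sp2 and Sp3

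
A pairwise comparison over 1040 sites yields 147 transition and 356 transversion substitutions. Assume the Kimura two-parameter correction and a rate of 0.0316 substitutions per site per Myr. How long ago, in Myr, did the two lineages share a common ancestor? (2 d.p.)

12.32

P = 147/1040 ≈ 0.141346 and Q = 356/1040 ≈ 0.342308.
Under the Kimura two-parameter model, d = −½ ln(1 − 2P − Q) − ¼ ln(1 − 2Q).
1 − 2P − Q = 0.375, giving −½ ln(0.375) = 0.490415.
1 − 2Q = 0.315384, giving −¼ ln(0.315384) = 0.288491.
d = 0.490415 + 0.288491 = 0.778906.
Under a molecular clock d = 2μt, so t = d/(2μ) = 0.778906 / (2 × 0.0316) = 12.32 Myr.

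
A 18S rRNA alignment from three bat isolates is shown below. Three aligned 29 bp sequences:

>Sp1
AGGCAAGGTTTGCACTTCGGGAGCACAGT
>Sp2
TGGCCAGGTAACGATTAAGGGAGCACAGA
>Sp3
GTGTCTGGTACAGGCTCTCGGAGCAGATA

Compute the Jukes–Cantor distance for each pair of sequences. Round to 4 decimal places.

Sp1–Sp2: 10/29 sites differ → p ≈ 0.344828, d = −0.75 ln(1 − 0.459771) = 0.461822 ≈ 0.4618.
Sp1–Sp3: 16/29 sites differ → p ≈ 0.551724, d = −0.75 ln(1 − 0.735632) = 0.997810 ≈ 0.9978.
Sp2–Sp3: 13/29 sites differ → p ≈ 0.448276, d = −0.75 ln(1 − 0.597701) = 0.682920 ≈ 0.6829.

d(Sp1,Sp2) = 0.4618, d(Sp1,Sp3) = 0.9978, d(Sp2,Sp3) = 0.6829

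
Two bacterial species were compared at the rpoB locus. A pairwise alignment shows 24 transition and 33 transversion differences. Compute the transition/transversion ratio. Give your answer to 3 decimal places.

0.727

R = 24/33 = 0.727272… ≈ 0.727 (to 3 d.p.).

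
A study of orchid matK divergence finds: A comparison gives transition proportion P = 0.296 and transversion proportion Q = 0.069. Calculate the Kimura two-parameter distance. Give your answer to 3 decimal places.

0.578

Under the Kimura two-parameter model, d = −½ ln(1 − 2P − Q) − ¼ ln(1 − 2Q).
1 − 2P − Q = 0.339, giving −½ ln(0.339) = 0.540878.
1 − 2Q = 0.862, giving −¼ ln(0.862) = 0.037125.
d = 0.540878 + 0.037125 = 0.578003.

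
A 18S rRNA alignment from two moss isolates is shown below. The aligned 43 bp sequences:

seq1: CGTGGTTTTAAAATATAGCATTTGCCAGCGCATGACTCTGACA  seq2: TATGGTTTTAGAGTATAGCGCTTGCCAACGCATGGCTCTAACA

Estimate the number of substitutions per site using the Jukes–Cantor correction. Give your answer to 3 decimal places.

The sequences differ at 9 of 43 sites (1, 2, 11, 13, 20, 21, 28, 35, 40), so p = 9/43 ≈ 0.209302.
d = −(3/4) ln(1 − 4p/3) = −0.75 ln(1 − 0.279069) = −0.75 ln(0.720931)
  = −0.75 × (-0.327212) = 0.245409 substitutions/site.

0.245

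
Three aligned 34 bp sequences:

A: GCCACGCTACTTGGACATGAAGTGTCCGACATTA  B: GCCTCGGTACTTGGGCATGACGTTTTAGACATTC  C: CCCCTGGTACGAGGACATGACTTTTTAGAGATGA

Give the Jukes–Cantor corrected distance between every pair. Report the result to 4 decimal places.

A–B: 8/34 sites differ → p ≈ 0.235294, d = −0.75 ln(1 − 0.313725) = 0.282358 ≈ 0.2824.
A–C: 13/34 sites differ → p ≈ 0.382353, d = −0.75 ln(1 − 0.509804) = 0.534712 ≈ 0.5347.
B–C: 10/34 sites differ → p ≈ 0.294118, d = −0.75 ln(1 − 0.392157) = 0.373379 ≈ 0.3734.

d(A,B) = 0.2824, d(A,C) = 0.5347, d(B,C) = 0.3734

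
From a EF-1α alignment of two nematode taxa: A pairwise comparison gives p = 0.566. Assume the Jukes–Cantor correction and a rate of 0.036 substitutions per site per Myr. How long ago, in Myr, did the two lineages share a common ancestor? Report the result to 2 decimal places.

d = −(3/4) ln(1 − 4p/3) = −0.75 ln(1 − 0.754667) = −0.75 ln(0.245333)
  = −0.75 × (-1.405139) = 1.053854 substitutions/site.
Under a molecular clock d = 2μt, so t = d/(2μ) = 1.053854 / (2 × 0.036) = 14.64 Myr.

14.64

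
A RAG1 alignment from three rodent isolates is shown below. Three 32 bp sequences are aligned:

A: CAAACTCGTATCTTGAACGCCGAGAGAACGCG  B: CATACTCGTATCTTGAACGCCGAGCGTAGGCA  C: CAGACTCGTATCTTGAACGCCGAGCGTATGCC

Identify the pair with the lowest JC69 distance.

A–B: 5/32 differ, p = 0.156, d = 0.175.
A–C: 5/32 differ, p = 0.156, d = 0.175.
B–C: 3/32 differ, p = 0.094, d = 0.100.
The smallest distance is between B and C.

B and C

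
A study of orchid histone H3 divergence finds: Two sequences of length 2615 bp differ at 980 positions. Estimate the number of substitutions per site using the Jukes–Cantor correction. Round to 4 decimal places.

p = 980/2615 ≈ 0.374761.
d = −(3/4) ln(1 − 4p/3) = −0.75 ln(1 − 0.499681) = −0.75 ln(0.500319)
  = −0.75 × (-0.692509) = 0.519382 substitutions/site.

0.5194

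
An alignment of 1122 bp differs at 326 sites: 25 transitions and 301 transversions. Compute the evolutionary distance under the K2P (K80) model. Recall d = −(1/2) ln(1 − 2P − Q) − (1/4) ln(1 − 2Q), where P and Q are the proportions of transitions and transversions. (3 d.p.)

P = 25/1122 ≈ 0.022282 and Q = 301/1122 ≈ 0.268271.
Under the Kimura two-parameter model, d = −½ ln(1 − 2P − Q) − ¼ ln(1 − 2Q).
1 − 2P − Q = 0.687165, giving −½ ln(0.687165) = 0.187590.
1 − 2Q = 0.463458, giving −¼ ln(0.463458) = 0.192260.
d = 0.187590 + 0.192260 = 0.379850.

0.380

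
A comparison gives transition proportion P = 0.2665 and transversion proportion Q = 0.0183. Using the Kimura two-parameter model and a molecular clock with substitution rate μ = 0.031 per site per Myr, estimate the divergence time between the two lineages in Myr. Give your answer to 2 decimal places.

6.61

Under the Kimura two-parameter model, d = −½ ln(1 − 2P − Q) − ¼ ln(1 − 2Q).
1 − 2P − Q = 0.4487, giving −½ ln(0.4487) = 0.400700.
1 − 2Q = 0.9634, giving −¼ ln(0.9634) = 0.009322.
d = 0.400700 + 0.009322 = 0.410022.
Under a molecular clock d = 2μt, so t = d/(2μ) = 0.410022 / (2 × 0.031) = 6.61 Myr.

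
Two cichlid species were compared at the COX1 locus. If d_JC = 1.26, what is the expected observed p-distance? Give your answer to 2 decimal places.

p = (3/4)(1 − e^(−4d/3)) = 0.75 × (1 − e^(-1.68)) = 0.75 × (1 − 0.186374) = 0.610220.

0.61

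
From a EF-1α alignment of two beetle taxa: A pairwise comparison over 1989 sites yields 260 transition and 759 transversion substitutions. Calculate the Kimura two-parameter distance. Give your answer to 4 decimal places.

P = 260/1989 ≈ 0.130719 and Q = 759/1989 ≈ 0.381599.
Under the Kimura two-parameter model, d = −½ ln(1 − 2P − Q) − ¼ ln(1 − 2Q).
1 − 2P − Q = 0.356963, giving −½ ln(0.356963) = 0.515062.
1 − 2Q = 0.236802, giving −¼ ln(0.236802) = 0.360133.
d = 0.515062 + 0.360133 = 0.875195.

0.8752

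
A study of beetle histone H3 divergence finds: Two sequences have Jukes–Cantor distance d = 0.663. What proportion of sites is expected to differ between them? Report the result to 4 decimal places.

0.4402

p = (3/4)(1 − e^(−4d/3)) = 0.75 × (1 − e^(-0.884)) = 0.75 × (1 − 0.413127) = 0.440155.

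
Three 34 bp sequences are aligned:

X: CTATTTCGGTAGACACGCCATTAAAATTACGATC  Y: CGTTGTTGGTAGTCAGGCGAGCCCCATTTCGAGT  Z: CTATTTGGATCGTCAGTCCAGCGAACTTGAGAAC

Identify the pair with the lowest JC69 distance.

X–Y: 15/34 differ, p = 0.441, d = 0.665.
X–Z: 13/34 differ, p = 0.382, d = 0.535.
Y–Z: 16/34 differ, p = 0.471, d = 0.741.
The smallest distance is between X and Z.

X and Z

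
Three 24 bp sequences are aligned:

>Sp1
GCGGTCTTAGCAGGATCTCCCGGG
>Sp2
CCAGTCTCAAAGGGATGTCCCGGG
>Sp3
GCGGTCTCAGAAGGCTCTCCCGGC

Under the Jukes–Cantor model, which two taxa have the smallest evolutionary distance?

Sp1 and Sp3

Sp1–Sp2: 7/24 differ, p = 0.292, d = 0.369.
Sp1–Sp3: 4/24 differ, p = 0.167, d = 0.188.
Sp2–Sp3: 7/24 differ, p = 0.292, d = 0.369.
The smallest distance is between Sp1 and Sp3.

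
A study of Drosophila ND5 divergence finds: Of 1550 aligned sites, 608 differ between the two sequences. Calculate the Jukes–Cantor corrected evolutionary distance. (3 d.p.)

p = 608/1550 ≈ 0.392258.
d = −(3/4) ln(1 − 4p/3) = −0.75 ln(1 − 0.523011) = −0.75 ln(0.476989)
  = −0.75 × (-0.740262) = 0.555197 substitutions/site.

0.555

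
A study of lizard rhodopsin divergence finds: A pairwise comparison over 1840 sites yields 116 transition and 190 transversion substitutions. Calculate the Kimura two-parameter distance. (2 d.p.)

0.19

P = 116/1840 ≈ 0.063043 and Q = 190/1840 ≈ 0.103261.
Under the Kimura two-parameter model, d = −½ ln(1 − 2P − Q) − ¼ ln(1 − 2Q).
1 − 2P − Q = 0.770653, giving −½ ln(0.770653) = 0.130259.
1 − 2Q = 0.793478, giving −¼ ln(0.793478) = 0.057832.
d = 0.130259 + 0.057832 = 0.188091.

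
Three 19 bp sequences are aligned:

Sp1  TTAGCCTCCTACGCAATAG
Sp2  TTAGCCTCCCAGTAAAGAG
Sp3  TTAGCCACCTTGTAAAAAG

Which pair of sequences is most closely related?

Sp1–Sp2: 5/19 differ, p = 0.263, d = 0.324.
Sp1–Sp3: 6/19 differ, p = 0.316, d = 0.410.
Sp2–Sp3: 4/19 differ, p = 0.211, d = 0.247.
The smallest distance is between Sp2 and Sp3.

Sp2 and Sp3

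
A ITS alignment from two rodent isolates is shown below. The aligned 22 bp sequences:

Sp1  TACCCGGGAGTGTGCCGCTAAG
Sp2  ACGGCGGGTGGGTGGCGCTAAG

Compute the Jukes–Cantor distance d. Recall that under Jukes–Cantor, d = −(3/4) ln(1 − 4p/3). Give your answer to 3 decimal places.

0.414

The sequences differ at 7 of 22 sites (1, 2, 3, 4, 9, 11, 15), so p = 7/22 ≈ 0.318182.
d = −(3/4) ln(1 − 4p/3) = −0.75 ln(1 − 0.424243) = −0.75 ln(0.575757)
  = −0.75 × (-0.552070) = 0.414053 substitutions/site.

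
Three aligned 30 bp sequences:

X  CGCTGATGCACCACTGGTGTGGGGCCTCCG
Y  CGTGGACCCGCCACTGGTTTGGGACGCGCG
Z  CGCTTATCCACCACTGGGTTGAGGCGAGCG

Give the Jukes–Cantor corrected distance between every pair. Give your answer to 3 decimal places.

X–Y: 10/30 sites differ → p ≈ 0.333333, d = −0.75 ln(1 − 0.444444) = 0.440839 ≈ 0.441.
X–Z: 8/30 sites differ → p ≈ 0.266667, d = −0.75 ln(1 − 0.355556) = 0.329526 ≈ 0.330.
Y–Z: 9/30 sites differ → p = 0.3, d = −0.75 ln(1 − 0.4) = 0.383119 ≈ 0.383.

d(X,Y) = 0.441, d(X,Z) = 0.330, d(Y,Z) = 0.383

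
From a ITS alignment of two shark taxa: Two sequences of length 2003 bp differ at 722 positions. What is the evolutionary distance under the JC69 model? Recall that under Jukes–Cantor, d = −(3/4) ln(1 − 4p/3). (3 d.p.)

0.491

p = 722/2003 ≈ 0.360459.
d = −(3/4) ln(1 − 4p/3) = −0.75 ln(1 − 0.480612) = −0.75 ln(0.519388)
  = −0.75 × (-0.655104) = 0.491328 substitutions/site.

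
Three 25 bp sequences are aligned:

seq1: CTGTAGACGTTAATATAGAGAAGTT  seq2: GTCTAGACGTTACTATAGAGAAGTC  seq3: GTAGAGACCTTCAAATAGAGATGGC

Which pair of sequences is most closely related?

seq1–seq2: 4/25 differ, p = 0.160, d = 0.180.
seq1–seq3: 9/25 differ, p = 0.360, d = 0.490.
seq2–seq3: 8/25 differ, p = 0.320, d = 0.417.
The smallest distance is between seq1 and seq2.

seq1 and seq2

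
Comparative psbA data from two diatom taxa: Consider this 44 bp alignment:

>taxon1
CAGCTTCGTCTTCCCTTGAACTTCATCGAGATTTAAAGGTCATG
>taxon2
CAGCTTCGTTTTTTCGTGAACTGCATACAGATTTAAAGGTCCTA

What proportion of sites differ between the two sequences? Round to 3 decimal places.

0.205

The sequences differ at 9 of 44 positions (sites 10, 13, 14, 16, 23, 27, 28, 42, 44).
p = 9/44 = 0.204545… ≈ 0.205 (to 3 d.p.).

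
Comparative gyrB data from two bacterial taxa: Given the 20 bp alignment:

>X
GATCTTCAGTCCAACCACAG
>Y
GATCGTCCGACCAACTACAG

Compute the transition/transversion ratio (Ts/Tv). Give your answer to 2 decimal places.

0.33

Transitions are A↔G and C↔T; transversions are all other mismatches.
Transitions: 1. Transversions: 3.
R = 1/3 = 0.333333… ≈ 0.33 (to 2 d.p.).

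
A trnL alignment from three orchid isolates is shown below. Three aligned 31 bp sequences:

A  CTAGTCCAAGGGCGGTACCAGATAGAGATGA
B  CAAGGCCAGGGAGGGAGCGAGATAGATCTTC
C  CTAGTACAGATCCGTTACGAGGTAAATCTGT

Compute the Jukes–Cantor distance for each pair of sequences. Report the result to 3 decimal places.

A–B: 12/31 sites differ → p ≈ 0.387097, d = −0.75 ln(1 − 0.516129) = 0.544453 ≈ 0.544.
A–C: 12/31 sites differ → p ≈ 0.387097, d = −0.75 ln(1 − 0.516129) = 0.544453 ≈ 0.544.
B–C: 14/31 sites differ → p ≈ 0.451613, d = −0.75 ln(1 − 0.602151) = 0.691262 ≈ 0.691.

d(A,B) = 0.544, d(A,C) = 0.544, d(B,C) = 0.691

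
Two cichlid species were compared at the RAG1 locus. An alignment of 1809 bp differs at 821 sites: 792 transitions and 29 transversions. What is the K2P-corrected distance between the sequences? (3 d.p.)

P = 792/1809 ≈ 0.437811 and Q = 29/1809 ≈ 0.016031.
Under the Kimura two-parameter model, d = −½ ln(1 − 2P − Q) − ¼ ln(1 − 2Q).
1 − 2P − Q = 0.108347, giving −½ ln(0.108347) = 1.111208.
1 − 2Q = 0.967938, giving −¼ ln(0.967938) = 0.008147.
d = 1.111208 + 0.008147 = 1.119355.

1.119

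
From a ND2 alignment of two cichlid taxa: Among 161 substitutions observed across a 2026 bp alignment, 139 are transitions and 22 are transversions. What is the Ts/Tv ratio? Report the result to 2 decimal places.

6.32

R = 139/22 = 6.318181… ≈ 6.32 (to 2 d.p.).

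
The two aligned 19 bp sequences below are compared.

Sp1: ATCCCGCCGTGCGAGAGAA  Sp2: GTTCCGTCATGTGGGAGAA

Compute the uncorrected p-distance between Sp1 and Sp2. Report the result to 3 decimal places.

The sequences differ at 6 of 19 positions (sites 1, 3, 7, 9, 12, 14).
p = 6/19 = 0.315789… ≈ 0.316 (to 3 d.p.).

0.316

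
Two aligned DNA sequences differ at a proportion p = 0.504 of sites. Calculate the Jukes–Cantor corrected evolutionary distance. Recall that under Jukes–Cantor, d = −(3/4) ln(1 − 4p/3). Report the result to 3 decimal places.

d = −(3/4) ln(1 − 4p/3) = −0.75 ln(1 − 0.672) = −0.75 ln(0.328)
  = −0.75 × (-1.114742) = 0.836057 substitutions/site.

0.836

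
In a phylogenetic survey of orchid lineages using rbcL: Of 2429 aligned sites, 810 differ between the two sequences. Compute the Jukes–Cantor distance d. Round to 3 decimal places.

p = 810/2429 ≈ 0.333471.
d = −(3/4) ln(1 − 4p/3) = −0.75 ln(1 − 0.444628) = −0.75 ln(0.555372)
  = −0.75 × (-0.588117) = 0.441088 substitutions/site.

0.441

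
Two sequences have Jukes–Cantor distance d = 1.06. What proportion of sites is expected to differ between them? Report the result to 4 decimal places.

p = (3/4)(1 − e^(−4d/3)) = 0.75 × (1 − e^(-1.413333)) = 0.75 × (1 − 0.243331) = 0.567502.

0.5675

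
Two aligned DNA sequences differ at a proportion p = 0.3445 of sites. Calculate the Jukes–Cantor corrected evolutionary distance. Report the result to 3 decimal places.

d = −(3/4) ln(1 − 4p/3) = −0.75 ln(1 − 0.459333) = −0.75 ln(0.540667)
  = −0.75 × (-0.614952) = 0.461214 substitutions/site.

0.461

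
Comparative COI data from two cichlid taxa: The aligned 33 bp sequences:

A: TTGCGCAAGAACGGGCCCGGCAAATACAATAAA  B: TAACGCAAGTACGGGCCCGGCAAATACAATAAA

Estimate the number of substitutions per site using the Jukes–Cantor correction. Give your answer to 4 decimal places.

0.0969

The sequences differ at 3 of 33 sites (2, 3, 10), so p = 3/33 ≈ 0.090909.
d = −(3/4) ln(1 − 4p/3) = −0.75 ln(1 − 0.121212) = −0.75 ln(0.878788)
  = −0.75 × (-0.129212) = 0.096909 substitutions/site.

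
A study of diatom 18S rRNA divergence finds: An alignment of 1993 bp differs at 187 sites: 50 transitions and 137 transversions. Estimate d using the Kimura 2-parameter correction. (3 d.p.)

0.100

P = 50/1993 ≈ 0.025088 and Q = 137/1993 ≈ 0.068741.
Under the Kimura two-parameter model, d = −½ ln(1 − 2P − Q) − ¼ ln(1 − 2Q).
1 − 2P − Q = 0.881083, giving −½ ln(0.881083) = 0.063302.
1 − 2Q = 0.862518, giving −¼ ln(0.862518) = 0.036975.
d = 0.063302 + 0.036975 = 0.100277.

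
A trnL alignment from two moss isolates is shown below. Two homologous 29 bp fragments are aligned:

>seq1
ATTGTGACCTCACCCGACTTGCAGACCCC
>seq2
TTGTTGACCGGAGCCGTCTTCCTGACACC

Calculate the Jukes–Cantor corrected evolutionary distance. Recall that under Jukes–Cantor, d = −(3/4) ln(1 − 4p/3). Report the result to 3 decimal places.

0.462

The sequences differ at 10 of 29 sites (1, 3, 4, 10, 11, 13, 17, 21, 23, 27), so p = 10/29 ≈ 0.344828.
d = −(3/4) ln(1 − 4p/3) = −0.75 ln(1 − 0.459771) = −0.75 ln(0.540229)
  = −0.75 × (-0.615762) = 0.461822 substitutions/site.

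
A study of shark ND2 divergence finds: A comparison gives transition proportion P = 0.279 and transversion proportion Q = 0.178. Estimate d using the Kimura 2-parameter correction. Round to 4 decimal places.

Under the Kimura two-parameter model, d = −½ ln(1 − 2P − Q) − ¼ ln(1 − 2Q).
1 − 2P − Q = 0.264, giving −½ ln(0.264) = 0.665903.
1 − 2Q = 0.644, giving −¼ ln(0.644) = 0.110014.
d = 0.665903 + 0.110014 = 0.775917.

0.7759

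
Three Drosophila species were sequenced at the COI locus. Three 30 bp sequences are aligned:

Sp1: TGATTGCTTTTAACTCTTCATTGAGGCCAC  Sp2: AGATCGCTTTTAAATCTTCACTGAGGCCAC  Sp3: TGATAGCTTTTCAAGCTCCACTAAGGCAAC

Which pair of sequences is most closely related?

Sp1 and Sp2

Sp1–Sp2: 4/30 differ, p = 0.133, d = 0.147.
Sp1–Sp3: 8/30 differ, p = 0.267, d = 0.330.
Sp2–Sp3: 7/30 differ, p = 0.233, d = 0.280.
The smallest distance is between Sp1 and Sp2.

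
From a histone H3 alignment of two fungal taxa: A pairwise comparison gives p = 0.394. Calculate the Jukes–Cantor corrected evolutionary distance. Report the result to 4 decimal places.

d = −(3/4) ln(1 − 4p/3) = −0.75 ln(1 − 0.525333) = −0.75 ln(0.474667)
  = −0.75 × (-0.745142) = 0.558857 substitutions/site.

0.5589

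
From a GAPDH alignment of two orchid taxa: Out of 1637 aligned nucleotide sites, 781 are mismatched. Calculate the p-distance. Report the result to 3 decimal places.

p = 781/1637 = 0.477092… ≈ 0.477 (to 3 d.p.).

0.477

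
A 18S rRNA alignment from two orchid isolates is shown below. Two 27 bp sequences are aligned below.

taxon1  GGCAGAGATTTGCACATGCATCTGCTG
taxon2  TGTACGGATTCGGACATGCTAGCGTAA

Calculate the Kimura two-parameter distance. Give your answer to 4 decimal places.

0.7909

Of 27 sites, 6 differences are transitions and 7 are transversions, so P = 6/27 ≈ 0.222222 and Q = 7/27 ≈ 0.259259.
Under the Kimura two-parameter model, d = −½ ln(1 − 2P − Q) − ¼ ln(1 − 2Q).
1 − 2P − Q = 0.296297, giving −½ ln(0.296297) = 0.608196.
1 − 2Q = 0.481482, giving −¼ ln(0.481482) = 0.182722.
d = 0.608196 + 0.182722 = 0.790918.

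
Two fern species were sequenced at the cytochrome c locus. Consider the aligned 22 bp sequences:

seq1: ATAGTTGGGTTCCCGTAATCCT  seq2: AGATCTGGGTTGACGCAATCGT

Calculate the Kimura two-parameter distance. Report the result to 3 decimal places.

0.415

Of 22 sites, 2 differences are transitions and 5 are transversions, so P = 2/22 ≈ 0.090909 and Q = 5/22 ≈ 0.227273.
Under the Kimura two-parameter model, d = −½ ln(1 − 2P − Q) − ¼ ln(1 − 2Q).
1 − 2P − Q = 0.590909, giving −½ ln(0.590909) = 0.263047.
1 − 2Q = 0.545454, giving −¼ ln(0.545454) = 0.151534.
d = 0.263047 + 0.151534 = 0.414581.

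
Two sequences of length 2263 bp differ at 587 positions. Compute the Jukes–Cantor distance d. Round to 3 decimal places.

0.318

p = 587/2263 ≈ 0.25939.
d = −(3/4) ln(1 − 4p/3) = −0.75 ln(1 − 0.345853) = −0.75 ln(0.654147)
  = −0.75 × (-0.424423) = 0.318317 substitutions/site.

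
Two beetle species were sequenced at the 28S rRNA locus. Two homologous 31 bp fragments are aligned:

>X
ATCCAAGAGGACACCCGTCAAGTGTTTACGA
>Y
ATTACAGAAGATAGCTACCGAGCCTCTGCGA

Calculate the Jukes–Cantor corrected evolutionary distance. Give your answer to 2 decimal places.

The sequences differ at 14 of 31 sites, so p = 14/31 ≈ 0.451613.
d = −(3/4) ln(1 − 4p/3) = −0.75 ln(1 − 0.602151) = −0.75 ln(0.397849)
  = −0.75 × (-0.921683) = 0.691262 substitutions/site.

0.69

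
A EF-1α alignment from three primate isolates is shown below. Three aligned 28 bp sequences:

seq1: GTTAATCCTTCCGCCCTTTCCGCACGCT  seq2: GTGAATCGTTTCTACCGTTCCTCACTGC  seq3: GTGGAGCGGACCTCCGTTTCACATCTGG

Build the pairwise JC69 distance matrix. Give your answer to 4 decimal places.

d(seq1,seq2) = 0.4850, d(seq1,seq3) = 0.9396, d(seq2,seq3) = 0.7238

seq1–seq2: 10/28 sites differ → p ≈ 0.357143, d = −0.75 ln(1 − 0.476191) = 0.484971 ≈ 0.4850.
seq1–seq3: 15/28 sites differ → p ≈ 0.535714, d = −0.75 ln(1 − 0.714285) = 0.939570 ≈ 0.9396.
seq2–seq3: 13/28 sites differ → p ≈ 0.464286, d = −0.75 ln(1 − 0.619048) = 0.723811 ≈ 0.7238.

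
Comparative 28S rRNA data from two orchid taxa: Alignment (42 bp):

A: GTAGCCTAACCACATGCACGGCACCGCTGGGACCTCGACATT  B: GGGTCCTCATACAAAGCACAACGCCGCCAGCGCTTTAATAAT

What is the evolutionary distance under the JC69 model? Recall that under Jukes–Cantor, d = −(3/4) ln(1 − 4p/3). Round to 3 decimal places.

0.824

The sequences differ at 21 of 42 sites, so p = 21/42 = 0.5.
d = −(3/4) ln(1 − 4p/3) = −0.75 ln(1 − 0.666667) = −0.75 ln(0.333333)
  = −0.75 × (-1.098613) = 0.823960 substitutions/site.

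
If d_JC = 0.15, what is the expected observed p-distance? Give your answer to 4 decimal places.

0.1360

p = (3/4)(1 − e^(−4d/3)) = 0.75 × (1 − e^(-0.2)) = 0.75 × (1 − 0.818731) = 0.135952.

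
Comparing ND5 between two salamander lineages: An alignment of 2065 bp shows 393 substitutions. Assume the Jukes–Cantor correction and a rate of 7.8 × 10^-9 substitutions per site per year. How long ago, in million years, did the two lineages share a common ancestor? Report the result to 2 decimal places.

p = 393/2065 ≈ 0.190315.
d = −(3/4) ln(1 − 4p/3) = −0.75 ln(1 − 0.253753) = −0.75 ln(0.746247)
  = −0.75 × (-0.292699) = 0.219524 substitutions/site.
Under a molecular clock d = 2μt, so t = d/(2μ) = 0.219524 / (2 × 7.8 × 10^-9) = 14.07 million years.

14.07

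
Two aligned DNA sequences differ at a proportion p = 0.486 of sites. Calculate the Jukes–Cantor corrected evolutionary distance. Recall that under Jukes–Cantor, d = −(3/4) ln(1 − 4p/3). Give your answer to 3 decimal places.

0.783

d = −(3/4) ln(1 − 4p/3) = −0.75 ln(1 − 0.648) = −0.75 ln(0.352)
  = −0.75 × (-1.044124) = 0.783093 substitutions/site.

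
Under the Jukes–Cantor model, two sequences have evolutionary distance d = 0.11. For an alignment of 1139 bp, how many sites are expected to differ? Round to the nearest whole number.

117

Invert JC69: p = (3/4)(1 − e^(−4d/3)) = 0.75 × (1 − e^(-0.146667)) = 0.75 × (1 − 0.863582) = 0.102314.
Expected differing sites = pL ≈ 0.102314 × 1139 = 116.535646 ≈ 117.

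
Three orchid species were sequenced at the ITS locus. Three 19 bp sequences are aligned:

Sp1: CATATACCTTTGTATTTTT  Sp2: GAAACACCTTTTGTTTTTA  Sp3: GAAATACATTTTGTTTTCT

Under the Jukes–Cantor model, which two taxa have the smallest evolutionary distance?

Sp1–Sp2: 7/19 differ, p = 0.368, d = 0.507.
Sp1–Sp3: 7/19 differ, p = 0.368, d = 0.507.
Sp2–Sp3: 4/19 differ, p = 0.211, d = 0.247.
The smallest distance is between Sp2 and Sp3.

Sp2 and Sp3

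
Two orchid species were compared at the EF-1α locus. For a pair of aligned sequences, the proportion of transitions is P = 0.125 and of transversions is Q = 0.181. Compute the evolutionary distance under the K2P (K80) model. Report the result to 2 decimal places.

0.39

Under the Kimura two-parameter model, d = −½ ln(1 − 2P − Q) − ¼ ln(1 − 2Q).
1 − 2P − Q = 0.569, giving −½ ln(0.569) = 0.281937.
1 − 2Q = 0.638, giving −¼ ln(0.638) = 0.112354.
d = 0.281937 + 0.112354 = 0.394291.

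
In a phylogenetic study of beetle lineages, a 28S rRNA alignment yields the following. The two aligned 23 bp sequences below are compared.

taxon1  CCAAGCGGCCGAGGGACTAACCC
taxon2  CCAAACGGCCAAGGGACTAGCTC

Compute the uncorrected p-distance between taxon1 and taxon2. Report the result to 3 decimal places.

The sequences differ at 4 of 23 positions (sites 5, 11, 20, 22).
p = 4/23 = 0.173913… ≈ 0.174 (to 3 d.p.).

0.174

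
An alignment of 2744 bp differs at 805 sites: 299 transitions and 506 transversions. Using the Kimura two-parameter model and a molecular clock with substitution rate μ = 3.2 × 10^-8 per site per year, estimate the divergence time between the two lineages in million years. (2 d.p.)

5.82

P = 299/2744 ≈ 0.108965 and Q = 506/2744 ≈ 0.184402.
Under the Kimura two-parameter model, d = −½ ln(1 − 2P − Q) − ¼ ln(1 − 2Q).
1 − 2P − Q = 0.597668, giving −½ ln(0.597668) = 0.257360.
1 − 2Q = 0.631196, giving −¼ ln(0.631196) = 0.115035.
d = 0.257360 + 0.115035 = 0.372395.
Under a molecular clock d = 2μt, so t = d/(2μ) = 0.372395 / (2 × 3.2 × 10^-8) = 5.82 million years.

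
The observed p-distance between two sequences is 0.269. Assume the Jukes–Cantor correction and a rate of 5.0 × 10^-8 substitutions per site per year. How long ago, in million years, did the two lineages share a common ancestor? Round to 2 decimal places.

3.33

d = −(3/4) ln(1 − 4p/3) = −0.75 ln(1 − 0.358667) = −0.75 ln(0.641333)
  = −0.75 × (-0.444206) = 0.333155 substitutions/site.
Under a molecular clock d = 2μt, so t = d/(2μ) = 0.333155 / (2 × 5.0 × 10^-8) = 3.33 million years.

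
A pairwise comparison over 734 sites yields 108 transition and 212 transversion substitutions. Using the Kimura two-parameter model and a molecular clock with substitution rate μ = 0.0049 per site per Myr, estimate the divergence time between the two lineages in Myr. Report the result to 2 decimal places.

P = 108/734 ≈ 0.147139 and Q = 212/734 ≈ 0.288828.
Under the Kimura two-parameter model, d = −½ ln(1 − 2P − Q) − ¼ ln(1 − 2Q).
1 − 2P − Q = 0.416894, giving −½ ln(0.416894) = 0.437462.
1 − 2Q = 0.422344, giving −¼ ln(0.422344) = 0.215484.
d = 0.437462 + 0.215484 = 0.652946.
Under a molecular clock d = 2μt, so t = d/(2μ) = 0.652946 / (2 × 0.0049) = 66.63 Myr.

66.63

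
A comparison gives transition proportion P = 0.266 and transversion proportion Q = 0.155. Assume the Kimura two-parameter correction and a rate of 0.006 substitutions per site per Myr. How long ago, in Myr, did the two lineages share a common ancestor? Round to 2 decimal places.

56.13

Under the Kimura two-parameter model, d = −½ ln(1 − 2P − Q) − ¼ ln(1 − 2Q).
1 − 2P − Q = 0.313, giving −½ ln(0.313) = 0.580776.
1 − 2Q = 0.69, giving −¼ ln(0.69) = 0.092766.
d = 0.580776 + 0.092766 = 0.673542.
Under a molecular clock d = 2μt, so t = d/(2μ) = 0.673542 / (2 × 0.006) = 56.13 Myr.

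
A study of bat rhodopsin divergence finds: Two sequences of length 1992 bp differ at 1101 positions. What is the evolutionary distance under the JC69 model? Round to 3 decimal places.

1.002

p = 1101/1992 ≈ 0.552711.
d = −(3/4) ln(1 − 4p/3) = −0.75 ln(1 − 0.736948) = −0.75 ln(0.263052)
  = −0.75 × (-1.335404) = 1.001553 substitutions/site.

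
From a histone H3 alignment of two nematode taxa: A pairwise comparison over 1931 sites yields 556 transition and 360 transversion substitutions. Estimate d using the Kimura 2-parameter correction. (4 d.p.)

P = 556/1931 ≈ 0.287934 and Q = 360/1931 ≈ 0.186432.
Under the Kimura two-parameter model, d = −½ ln(1 − 2P − Q) − ¼ ln(1 − 2Q).
1 − 2P − Q = 0.2377, giving −½ ln(0.2377) = 0.718373.
1 − 2Q = 0.627136, giving −¼ ln(0.627136) = 0.116648.
d = 0.718373 + 0.116648 = 0.835021.

0.8350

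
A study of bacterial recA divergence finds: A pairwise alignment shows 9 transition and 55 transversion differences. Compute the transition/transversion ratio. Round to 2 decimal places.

0.16

R = 9/55 = 0.163636… ≈ 0.16 (to 2 d.p.).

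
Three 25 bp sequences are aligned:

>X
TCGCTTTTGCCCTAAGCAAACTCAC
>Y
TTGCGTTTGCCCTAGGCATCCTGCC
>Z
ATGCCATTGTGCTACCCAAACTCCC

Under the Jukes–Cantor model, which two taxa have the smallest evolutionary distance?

X and Y

X–Y: 7/25 differ, p = 0.280, d = 0.351.
X–Z: 9/25 differ, p = 0.360, d = 0.490.
Y–Z: 10/25 differ, p = 0.400, d = 0.572.
The smallest distance is between X and Y.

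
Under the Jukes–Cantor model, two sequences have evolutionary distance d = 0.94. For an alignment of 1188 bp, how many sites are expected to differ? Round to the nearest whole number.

637

Invert JC69: p = (3/4)(1 − e^(−4d/3)) = 0.75 × (1 − e^(-1.253333)) = 0.75 × (1 − 0.285551) = 0.535837.
Expected differing sites = pL ≈ 0.535837 × 1188 = 636.574356 ≈ 637.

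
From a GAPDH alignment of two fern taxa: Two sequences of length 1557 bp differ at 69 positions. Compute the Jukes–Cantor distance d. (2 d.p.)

0.05

p = 69/1557 ≈ 0.044316.
d = −(3/4) ln(1 − 4p/3) = −0.75 ln(1 − 0.059088) = −0.75 ln(0.940912)
  = −0.75 × (-0.060906) = 0.045680 substitutions/site.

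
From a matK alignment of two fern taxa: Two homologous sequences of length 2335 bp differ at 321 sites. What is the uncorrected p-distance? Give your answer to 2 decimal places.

0.14

p = 321/2335 = 0.137473… ≈ 0.14 (to 2 d.p.).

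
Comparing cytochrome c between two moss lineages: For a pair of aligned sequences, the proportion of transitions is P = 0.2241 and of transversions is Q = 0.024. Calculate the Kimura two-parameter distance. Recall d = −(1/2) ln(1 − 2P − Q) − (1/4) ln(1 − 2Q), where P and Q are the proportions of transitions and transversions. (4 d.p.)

Under the Kimura two-parameter model, d = −½ ln(1 − 2P − Q) − ¼ ln(1 − 2Q).
1 − 2P − Q = 0.5278, giving −½ ln(0.5278) = 0.319519.
1 − 2Q = 0.952, giving −¼ ln(0.952) = 0.012298.
d = 0.319519 + 0.012298 = 0.331817.

0.3318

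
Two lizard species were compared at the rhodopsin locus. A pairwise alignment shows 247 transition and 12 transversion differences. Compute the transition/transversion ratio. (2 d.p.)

R = 247/12 = 20.583333… ≈ 20.58 (to 2 d.p.).

20.58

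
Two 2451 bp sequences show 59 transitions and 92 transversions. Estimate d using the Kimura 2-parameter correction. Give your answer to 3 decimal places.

0.064

P = 59/2451 ≈ 0.024072 and Q = 92/2451 ≈ 0.037536.
Under the Kimura two-parameter model, d = −½ ln(1 − 2P − Q) − ¼ ln(1 − 2Q).
1 − 2P − Q = 0.91432, giving −½ ln(0.91432) = 0.044787.
1 − 2Q = 0.924928, giving −¼ ln(0.924928) = 0.019510.
d = 0.044787 + 0.019510 = 0.064297.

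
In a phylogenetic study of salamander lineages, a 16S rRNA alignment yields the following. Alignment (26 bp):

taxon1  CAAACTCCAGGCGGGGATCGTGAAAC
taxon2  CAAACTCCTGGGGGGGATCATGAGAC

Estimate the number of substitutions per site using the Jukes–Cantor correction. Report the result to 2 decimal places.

The sequences differ at 4 of 26 sites (9, 12, 20, 24), so p = 4/26 ≈ 0.153846.
d = −(3/4) ln(1 − 4p/3) = −0.75 ln(1 − 0.205128) = −0.75 ln(0.794872)
  = −0.75 × (-0.229574) = 0.172181 substitutions/site.

0.17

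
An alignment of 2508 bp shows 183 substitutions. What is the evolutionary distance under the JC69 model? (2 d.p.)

p = 183/2508 ≈ 0.072967.
d = −(3/4) ln(1 − 4p/3) = −0.75 ln(1 − 0.097289) = −0.75 ln(0.902711)
  = −0.75 × (-0.102353) = 0.076765 substitutions/site.

0.08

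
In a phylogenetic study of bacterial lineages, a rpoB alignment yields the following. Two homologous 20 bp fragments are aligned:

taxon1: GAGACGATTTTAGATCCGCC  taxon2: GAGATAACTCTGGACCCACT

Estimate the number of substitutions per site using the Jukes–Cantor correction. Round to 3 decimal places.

0.572

The sequences differ at 8 of 20 sites (5, 6, 8, 10, 12, 15, 18, 20), so p = 8/20 = 0.4.
d = −(3/4) ln(1 − 4p/3) = −0.75 ln(1 − 0.533333) = −0.75 ln(0.466667)
  = −0.75 × (-0.762139) = 0.571604 substitutions/site.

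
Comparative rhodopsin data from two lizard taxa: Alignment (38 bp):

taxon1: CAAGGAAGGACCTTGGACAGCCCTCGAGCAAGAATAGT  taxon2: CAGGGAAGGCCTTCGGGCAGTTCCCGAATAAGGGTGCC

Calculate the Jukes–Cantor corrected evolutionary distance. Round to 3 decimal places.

0.560

The sequences differ at 15 of 38 sites, so p = 15/38 ≈ 0.394737.
d = −(3/4) ln(1 − 4p/3) = −0.75 ln(1 − 0.526316) = −0.75 ln(0.473684)
  = −0.75 × (-0.747215) = 0.560411 substitutions/site.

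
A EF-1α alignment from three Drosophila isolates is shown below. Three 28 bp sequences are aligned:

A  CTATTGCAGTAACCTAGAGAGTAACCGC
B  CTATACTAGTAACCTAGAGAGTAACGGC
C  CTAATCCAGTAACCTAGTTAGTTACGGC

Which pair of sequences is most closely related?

A–B: 4/28 differ, p = 0.143, d = 0.158.
A–C: 6/28 differ, p = 0.214, d = 0.252.
B–C: 6/28 differ, p = 0.214, d = 0.252.
The smallest distance is between A and B.

A and B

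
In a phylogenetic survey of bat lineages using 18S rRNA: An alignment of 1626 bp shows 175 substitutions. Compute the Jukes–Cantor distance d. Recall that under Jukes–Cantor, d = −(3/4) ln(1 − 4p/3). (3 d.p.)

p = 175/1626 ≈ 0.107626.
d = −(3/4) ln(1 − 4p/3) = −0.75 ln(1 − 0.143501) = −0.75 ln(0.856499)
  = −0.75 × (-0.154902) = 0.116177 substitutions/site.

0.116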